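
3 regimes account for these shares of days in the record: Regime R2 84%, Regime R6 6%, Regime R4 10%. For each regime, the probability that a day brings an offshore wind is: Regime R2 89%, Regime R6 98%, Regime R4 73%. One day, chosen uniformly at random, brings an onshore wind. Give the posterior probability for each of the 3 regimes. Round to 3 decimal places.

Regime R2 0.766, Regime R6 0.010, Regime R4 0.224

Taking complements, P(onshore | each) = Regime R2 0.11, Regime R6 0.02, Regime R4 0.27.
Prior × likelihood for each hypothesis:
  Regime R2: 0.84 × 0.11 = 0.0924
  Regime R6: 0.06 × 0.02 = 0.0012
  Regime R4: 0.1 × 0.27 = 0.027
Sum = 0.1206.
P(Regime R2 | onshore) = 0.0924/0.1206 ≈ 0.766
P(Regime R6 | onshore) = 0.0012/0.1206 ≈ 0.010
P(Regime R4 | onshore) = 0.027/0.1206 ≈ 0.224
(Check: 0.766+0.010+0.224 = 1.000.)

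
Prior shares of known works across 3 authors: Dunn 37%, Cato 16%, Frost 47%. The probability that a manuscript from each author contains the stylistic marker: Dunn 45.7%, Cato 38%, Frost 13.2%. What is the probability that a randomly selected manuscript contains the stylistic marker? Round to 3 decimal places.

Prior × likelihood for each hypothesis:
  Dunn: 0.37 × 0.457 = 0.16909
  Cato: 0.16 × 0.38 = 0.0608
  Frost: 0.47 × 0.132 = 0.06204
P(marker) = 0.16909 + 0.0608 + 0.06204 = 0.29193 → 0.292.

0.292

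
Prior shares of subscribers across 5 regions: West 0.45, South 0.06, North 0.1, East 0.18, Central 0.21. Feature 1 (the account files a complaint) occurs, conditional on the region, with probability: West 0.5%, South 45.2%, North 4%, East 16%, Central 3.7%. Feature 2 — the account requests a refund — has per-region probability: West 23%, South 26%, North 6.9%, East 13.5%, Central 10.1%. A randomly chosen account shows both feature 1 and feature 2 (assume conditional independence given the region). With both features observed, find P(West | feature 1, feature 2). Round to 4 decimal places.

Compute prior × likelihood for every hypothesis:
  West: 0.45 × 0.005 × 0.23 = 0.0005175
  South: 0.06 × 0.452 × 0.26 = 0.0070512
  North: 0.1 × 0.04 × 0.069 = 0.000276
  East: 0.18 × 0.16 × 0.135 = 0.003888
  Central: 0.21 × 0.037 × 0.101 = 0.00078477
Sum = 0.01251747.
P(West | evidence) = 0.0005175 / 0.01251747 ≈ 0.0413.

0.0413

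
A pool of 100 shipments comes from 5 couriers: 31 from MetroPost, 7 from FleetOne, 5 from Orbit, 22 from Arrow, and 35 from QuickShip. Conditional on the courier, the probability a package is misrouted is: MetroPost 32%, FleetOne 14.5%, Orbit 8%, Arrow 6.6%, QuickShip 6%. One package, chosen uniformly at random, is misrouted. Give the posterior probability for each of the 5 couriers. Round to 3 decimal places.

Prior × likelihood for each hypothesis:
  MetroPost: 0.31 × 0.32 = 0.0992
  FleetOne: 0.07 × 0.145 = 0.01015
  Orbit: 0.05 × 0.08 = 0.004
  Arrow: 0.22 × 0.066 = 0.01452
  QuickShip: 0.35 × 0.06 = 0.021
Total = 0.14887.
P(MetroPost | misrouted) = 0.0992/0.14887 ≈ 0.666
P(FleetOne | misrouted) = 0.01015/0.14887 ≈ 0.068
P(Orbit | misrouted) = 0.004/0.14887 ≈ 0.027
P(Arrow | misrouted) = 0.01452/0.14887 ≈ 0.098
P(QuickShip | misrouted) = 0.021/0.14887 ≈ 0.141
(Check: 0.666+0.068+0.027+0.098+0.141 = 1.000.)

MetroPost 0.666, FleetOne 0.068, Orbit 0.027, Arrow 0.098, QuickShip 0.141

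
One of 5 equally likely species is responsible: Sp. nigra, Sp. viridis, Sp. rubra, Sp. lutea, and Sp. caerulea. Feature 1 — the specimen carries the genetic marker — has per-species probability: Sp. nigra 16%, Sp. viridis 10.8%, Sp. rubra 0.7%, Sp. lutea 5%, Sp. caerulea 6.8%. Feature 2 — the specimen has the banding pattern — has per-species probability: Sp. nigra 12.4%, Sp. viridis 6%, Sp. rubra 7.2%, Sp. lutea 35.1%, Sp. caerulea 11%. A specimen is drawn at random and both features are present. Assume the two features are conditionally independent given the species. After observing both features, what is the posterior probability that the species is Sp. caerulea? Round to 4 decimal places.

Since the prior is uniform, the posterior is proportional to the likelihood:
  Sp. nigra: 0.16 × 0.124 = 0.01984
  Sp. viridis: 0.108 × 0.06 = 0.00648
  Sp. rubra: 0.007 × 0.072 = 0.000504
  Sp. lutea: 0.05 × 0.351 = 0.01755
  Sp. caerulea: 0.068 × 0.11 = 0.00748
Sum = 0.051854.
P(Sp. caerulea | evidence) = 0.00748 / 0.051854 ≈ 0.1443.

0.1443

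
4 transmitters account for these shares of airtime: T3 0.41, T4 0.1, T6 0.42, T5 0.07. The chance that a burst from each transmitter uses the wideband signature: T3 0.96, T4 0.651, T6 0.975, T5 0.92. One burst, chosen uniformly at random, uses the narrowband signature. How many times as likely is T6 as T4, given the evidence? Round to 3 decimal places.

Taking complements, P(narrowband | each) = T3 0.04, T4 0.349, T6 0.025, T5 0.08.
Prior × likelihood for each hypothesis:
  T3: 0.41 × 0.04 = 0.0164
  T4: 0.1 × 0.349 = 0.0349
  T6: 0.42 × 0.025 = 0.0105
  T5: 0.07 × 0.08 = 0.0056
Sum = 0.0674.
The ratio is 0.0105 / 0.0349 (the normalizer cancels) = 0.301.

0.301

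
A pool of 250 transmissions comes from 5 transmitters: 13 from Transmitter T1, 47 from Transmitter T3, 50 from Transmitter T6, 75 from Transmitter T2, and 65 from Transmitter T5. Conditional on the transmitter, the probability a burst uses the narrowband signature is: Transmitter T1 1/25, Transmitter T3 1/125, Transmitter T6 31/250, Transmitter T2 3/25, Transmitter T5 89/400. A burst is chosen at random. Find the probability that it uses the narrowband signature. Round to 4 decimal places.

Prior × likelihood for each hypothesis:
  Transmitter T1: 0.052 × 0.04 = 0.00208
  Transmitter T3: 0.188 × 0.008 = 0.001504
  Transmitter T6: 0.2 × 0.124 = 0.0248
  Transmitter T2: 0.3 × 0.12 = 0.036
  Transmitter T5: 0.26 × 0.2225 = 0.05785
P(narrowband) = 0.00208 + 0.001504 + 0.0248 + 0.036 + 0.05785 = 0.122234 → 0.1222.

0.1222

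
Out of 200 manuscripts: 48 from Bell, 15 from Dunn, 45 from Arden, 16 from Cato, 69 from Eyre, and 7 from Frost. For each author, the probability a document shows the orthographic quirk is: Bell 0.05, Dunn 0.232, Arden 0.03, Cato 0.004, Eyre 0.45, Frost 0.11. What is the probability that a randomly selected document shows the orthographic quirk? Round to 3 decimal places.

Unnormalized posteriors (prior × likelihood):
  Bell: 0.24 × 0.05 = 0.012
  Dunn: 0.075 × 0.232 = 0.0174
  Arden: 0.225 × 0.03 = 0.00675
  Cato: 0.08 × 0.004 = 0.00032
  Eyre: 0.345 × 0.45 = 0.15525
  Frost: 0.035 × 0.11 = 0.00385
P(quirk) = 0.012 + 0.0174 + 0.00675 + 0.00032 + 0.15525 + 0.00385 = 0.19557 → 0.196.

0.196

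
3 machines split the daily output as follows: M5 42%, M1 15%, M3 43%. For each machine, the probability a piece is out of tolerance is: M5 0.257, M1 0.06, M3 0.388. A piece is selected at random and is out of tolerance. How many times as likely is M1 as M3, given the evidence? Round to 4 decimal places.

0.0539

Unnormalized posteriors (prior × likelihood):
  M5: 0.42 × 0.257 = 0.10794
  M1: 0.15 × 0.06 = 0.009
  M3: 0.43 × 0.388 = 0.16684
Sum = 0.28378.
The ratio is 0.009 / 0.16684 (the normalizer cancels) = 0.0539.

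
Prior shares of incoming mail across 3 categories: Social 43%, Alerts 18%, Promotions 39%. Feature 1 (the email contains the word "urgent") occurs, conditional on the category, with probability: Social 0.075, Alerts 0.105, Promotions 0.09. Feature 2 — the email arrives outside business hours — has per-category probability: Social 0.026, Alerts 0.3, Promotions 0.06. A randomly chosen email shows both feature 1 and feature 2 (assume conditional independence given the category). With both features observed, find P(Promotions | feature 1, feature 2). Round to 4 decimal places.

0.2445

Unnormalized posteriors (prior × likelihood):
  Social: 0.43 × 0.075 × 0.026 = 0.0008385
  Alerts: 0.18 × 0.105 × 0.3 = 0.00567
  Promotions: 0.39 × 0.09 × 0.06 = 0.002106
Sum = 0.0086145.
P(Promotions | evidence) = 0.002106 / 0.0086145 ≈ 0.2445.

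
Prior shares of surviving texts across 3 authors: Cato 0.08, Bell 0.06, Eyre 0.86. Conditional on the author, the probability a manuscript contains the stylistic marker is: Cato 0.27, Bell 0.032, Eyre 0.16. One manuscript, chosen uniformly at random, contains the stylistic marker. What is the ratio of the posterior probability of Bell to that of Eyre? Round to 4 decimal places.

0.0140

Compute prior × likelihood for every hypothesis:
  Cato: 0.08 × 0.27 = 0.0216
  Bell: 0.06 × 0.032 = 0.00192
  Eyre: 0.86 × 0.16 = 0.1376
Sum = 0.16112.
The ratio is 0.00192 / 0.1376 (the normalizer cancels) = 0.0140.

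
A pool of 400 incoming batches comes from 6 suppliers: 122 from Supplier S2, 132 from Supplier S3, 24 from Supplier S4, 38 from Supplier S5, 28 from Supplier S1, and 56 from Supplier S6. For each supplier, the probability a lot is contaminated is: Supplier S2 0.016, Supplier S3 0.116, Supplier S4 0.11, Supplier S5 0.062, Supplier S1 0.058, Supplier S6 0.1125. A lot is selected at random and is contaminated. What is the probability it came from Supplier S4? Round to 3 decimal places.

0.087

Prior × likelihood for each hypothesis:
  Supplier S2: 0.305 × 0.016 = 0.00488
  Supplier S3: 0.33 × 0.116 = 0.03828
  Supplier S4: 0.06 × 0.11 = 0.0066
  Supplier S5: 0.095 × 0.062 = 0.00589
  Supplier S1: 0.07 × 0.058 = 0.00406
  Supplier S6: 0.14 × 0.1125 = 0.01575
Sum = 0.07546.
P(Supplier S4 | evidence) = 0.0066 / 0.07546 ≈ 0.087.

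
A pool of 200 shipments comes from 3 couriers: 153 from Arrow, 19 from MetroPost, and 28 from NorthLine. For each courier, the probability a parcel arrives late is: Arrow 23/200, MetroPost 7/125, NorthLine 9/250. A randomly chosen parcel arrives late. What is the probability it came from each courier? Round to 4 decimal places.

By Bayes' rule, posterior ∝ prior × likelihood:
  Arrow: 0.765 × 0.115 = 0.087975
  MetroPost: 0.095 × 0.056 = 0.00532
  NorthLine: 0.14 × 0.036 = 0.00504
Normalizing constant = 0.098335.
P(Arrow | late) = 0.087975/0.098335 ≈ 0.8946
P(MetroPost | late) = 0.00532/0.098335 ≈ 0.0541
P(NorthLine | late) = 0.00504/0.098335 ≈ 0.0513

Arrow 0.8946, MetroPost 0.0541, NorthLine 0.0513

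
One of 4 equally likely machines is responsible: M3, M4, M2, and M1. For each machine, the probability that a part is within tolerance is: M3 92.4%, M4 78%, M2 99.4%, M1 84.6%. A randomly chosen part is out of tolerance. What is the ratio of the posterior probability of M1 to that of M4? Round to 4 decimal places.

0.7000

Taking complements, P(oversize | each) = M3 0.076, M4 0.22, M2 0.006, M1 0.154.
With a uniform prior (1/4 each), posterior ∝ likelihood:
  M3: 0.076
  M4: 0.22
  M2: 0.006
  M1: 0.154
Sum = 0.456.
The ratio is 0.154 / 0.22 (the normalizer cancels) = 0.7000.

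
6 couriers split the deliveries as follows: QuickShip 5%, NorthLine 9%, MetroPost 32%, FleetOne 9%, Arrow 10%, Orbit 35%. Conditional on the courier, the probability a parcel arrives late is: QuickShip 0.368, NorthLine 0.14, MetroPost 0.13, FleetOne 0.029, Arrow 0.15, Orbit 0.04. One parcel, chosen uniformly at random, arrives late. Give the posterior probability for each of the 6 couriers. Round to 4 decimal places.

Compute prior × likelihood for every hypothesis:
  QuickShip: 0.05 × 0.368 = 0.0184
  NorthLine: 0.09 × 0.14 = 0.0126
  MetroPost: 0.32 × 0.13 = 0.0416
  FleetOne: 0.09 × 0.029 = 0.00261
  Arrow: 0.1 × 0.15 = 0.015
  Orbit: 0.35 × 0.04 = 0.014
Sum = 0.10421.
P(QuickShip | late) = 0.0184/0.10421 ≈ 0.1766
P(NorthLine | late) = 0.0126/0.10421 ≈ 0.1209
P(MetroPost | late) = 0.0416/0.10421 ≈ 0.3992
P(FleetOne | late) = 0.00261/0.10421 ≈ 0.0250
P(Arrow | late) = 0.015/0.10421 ≈ 0.1439
P(Orbit | late) = 0.014/0.10421 ≈ 0.1343

QuickShip 0.1766, NorthLine 0.1209, MetroPost 0.3992, FleetOne 0.0250, Arrow 0.1439, Orbit 0.1343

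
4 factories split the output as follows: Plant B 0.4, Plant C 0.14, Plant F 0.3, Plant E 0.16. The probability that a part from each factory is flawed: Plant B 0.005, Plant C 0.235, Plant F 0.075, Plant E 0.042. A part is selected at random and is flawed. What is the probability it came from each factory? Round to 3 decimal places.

Plant B 0.031, Plant C 0.513, Plant F 0.351, Plant E 0.105

Compute prior × likelihood for every hypothesis:
  Plant B: 0.4 × 0.005 = 0.002
  Plant C: 0.14 × 0.235 = 0.0329
  Plant F: 0.3 × 0.075 = 0.0225
  Plant E: 0.16 × 0.042 = 0.00672
Normalizing constant = 0.06412.
P(Plant B | flawed) = 0.002/0.06412 ≈ 0.031
P(Plant C | flawed) = 0.0329/0.06412 ≈ 0.513
P(Plant F | flawed) = 0.0225/0.06412 ≈ 0.351
P(Plant E | flawed) = 0.00672/0.06412 ≈ 0.105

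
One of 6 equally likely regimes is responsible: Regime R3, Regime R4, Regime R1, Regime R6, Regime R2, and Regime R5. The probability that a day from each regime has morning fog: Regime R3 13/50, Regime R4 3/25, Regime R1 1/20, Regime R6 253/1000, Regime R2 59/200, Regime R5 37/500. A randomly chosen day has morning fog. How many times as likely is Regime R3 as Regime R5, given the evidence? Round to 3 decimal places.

3.514

With a uniform prior (1/6 each), posterior ∝ likelihood:
  Regime R3: 0.26
  Regime R4: 0.12
  Regime R1: 0.05
  Regime R6: 0.253
  Regime R2: 0.295
  Regime R5: 0.074
Normalizing constant = 1.052.
The ratio is 0.26 / 0.074 (the normalizer cancels) = 3.514.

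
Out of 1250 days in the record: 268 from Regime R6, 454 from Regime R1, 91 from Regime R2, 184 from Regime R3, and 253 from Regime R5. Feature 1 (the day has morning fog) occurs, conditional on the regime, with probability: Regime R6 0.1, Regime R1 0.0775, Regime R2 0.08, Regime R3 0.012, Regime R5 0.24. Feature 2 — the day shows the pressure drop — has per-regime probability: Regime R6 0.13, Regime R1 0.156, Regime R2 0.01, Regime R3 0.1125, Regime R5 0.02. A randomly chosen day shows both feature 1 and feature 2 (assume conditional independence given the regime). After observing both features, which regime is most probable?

Prior × likelihood for each hypothesis:
  Regime R6: 0.2144 × 0.1 × 0.13 = 0.0027872
  Regime R1: 0.3632 × 0.0775 × 0.156 = 0.004391088
  Regime R2: 0.0728 × 0.08 × 0.01 = 0.00005824
  Regime R3: 0.1472 × 0.012 × 0.1125 = 0.00019872
  Regime R5: 0.2024 × 0.24 × 0.02 = 0.00097152
Total = 0.008406768.
Largest term belongs to Regime R1, so Regime R1 is most probable.

Regime R1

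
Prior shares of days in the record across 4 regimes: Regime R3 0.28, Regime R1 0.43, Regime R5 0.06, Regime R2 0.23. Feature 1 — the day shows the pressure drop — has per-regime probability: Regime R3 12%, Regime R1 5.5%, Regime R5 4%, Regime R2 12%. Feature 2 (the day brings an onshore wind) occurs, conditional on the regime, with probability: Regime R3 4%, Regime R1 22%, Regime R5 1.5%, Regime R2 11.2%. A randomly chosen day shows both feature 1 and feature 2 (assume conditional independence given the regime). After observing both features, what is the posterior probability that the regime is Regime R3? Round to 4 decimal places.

0.1389

Unnormalized posteriors (prior × likelihood):
  Regime R3: 0.28 × 0.12 × 0.04 = 0.001344
  Regime R1: 0.43 × 0.055 × 0.22 = 0.005203
  Regime R5: 0.06 × 0.04 × 0.015 = 0.000036
  Regime R2: 0.23 × 0.12 × 0.112 = 0.0030912
Total = 0.0096742.
P(Regime R3 | evidence) = 0.001344 / 0.0096742 ≈ 0.1389.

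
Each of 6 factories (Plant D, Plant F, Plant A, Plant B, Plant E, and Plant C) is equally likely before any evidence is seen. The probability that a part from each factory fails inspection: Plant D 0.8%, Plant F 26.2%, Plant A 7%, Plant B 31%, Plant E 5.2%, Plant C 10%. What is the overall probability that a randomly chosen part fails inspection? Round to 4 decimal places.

With a uniform prior (1/6 each), posterior ∝ likelihood:
  Plant D: 0.008
  Plant F: 0.262
  Plant A: 0.07
  Plant B: 0.31
  Plant E: 0.052
  Plant C: 0.1
P(nonconforming) = (1/6) × (0.008 + 0.262 + 0.07 + 0.31 + 0.052 + 0.1) = 0.802/6 ≈ 0.1337.

0.1337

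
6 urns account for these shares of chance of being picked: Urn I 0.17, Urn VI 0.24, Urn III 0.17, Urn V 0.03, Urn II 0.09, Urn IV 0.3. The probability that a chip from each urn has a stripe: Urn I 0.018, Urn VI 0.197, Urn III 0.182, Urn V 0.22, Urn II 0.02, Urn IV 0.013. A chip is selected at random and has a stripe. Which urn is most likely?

Prior × likelihood for each hypothesis:
  Urn I: 0.17 × 0.018 = 0.00306
  Urn VI: 0.24 × 0.197 = 0.04728
  Urn III: 0.17 × 0.182 = 0.03094
  Urn V: 0.03 × 0.22 = 0.0066
  Urn II: 0.09 × 0.02 = 0.0018
  Urn IV: 0.3 × 0.013 = 0.0039
Total = 0.09358.
Largest term belongs to Urn VI, so Urn VI is most probable.

Urn VI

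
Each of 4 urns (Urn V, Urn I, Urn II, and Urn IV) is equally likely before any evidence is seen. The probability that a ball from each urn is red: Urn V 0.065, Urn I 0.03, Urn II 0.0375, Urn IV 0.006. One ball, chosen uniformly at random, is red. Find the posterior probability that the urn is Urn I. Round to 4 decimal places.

0.2166

Since the prior is uniform, the posterior is proportional to the likelihood:
  Urn V: 0.065
  Urn I: 0.03
  Urn II: 0.0375
  Urn IV: 0.006
Normalizing constant = 0.1385.
P(Urn I | evidence) = 0.03 / 0.1385 ≈ 0.2166.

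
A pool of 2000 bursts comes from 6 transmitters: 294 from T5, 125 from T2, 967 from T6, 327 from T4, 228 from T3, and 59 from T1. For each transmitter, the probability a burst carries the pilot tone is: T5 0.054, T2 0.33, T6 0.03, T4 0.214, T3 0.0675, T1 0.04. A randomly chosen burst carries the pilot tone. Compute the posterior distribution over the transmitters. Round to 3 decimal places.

T5 0.091, T2 0.237, T6 0.167, T4 0.402, T3 0.089, T1 0.014

By Bayes' rule, posterior ∝ prior × likelihood:
  T5: 0.147 × 0.054 = 0.007938
  T2: 0.0625 × 0.33 = 0.020625
  T6: 0.4835 × 0.03 = 0.014505
  T4: 0.1635 × 0.214 = 0.034989
  T3: 0.114 × 0.0675 = 0.007695
  T1: 0.0295 × 0.04 = 0.00118
Sum = 0.086932.
P(T5 | pilot) = 0.007938/0.086932 ≈ 0.091
P(T2 | pilot) = 0.020625/0.086932 ≈ 0.237
P(T6 | pilot) = 0.014505/0.086932 ≈ 0.167
P(T4 | pilot) = 0.034989/0.086932 ≈ 0.402
P(T3 | pilot) = 0.007695/0.086932 ≈ 0.089
P(T1 | pilot) = 0.00118/0.086932 ≈ 0.014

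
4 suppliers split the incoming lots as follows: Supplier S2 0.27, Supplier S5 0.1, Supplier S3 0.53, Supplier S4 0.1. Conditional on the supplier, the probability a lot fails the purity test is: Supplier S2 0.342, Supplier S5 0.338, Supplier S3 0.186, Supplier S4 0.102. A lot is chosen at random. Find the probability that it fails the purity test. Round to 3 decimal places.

0.235

By Bayes' rule, posterior ∝ prior × likelihood:
  Supplier S2: 0.27 × 0.342 = 0.09234
  Supplier S5: 0.1 × 0.338 = 0.0338
  Supplier S3: 0.53 × 0.186 = 0.09858
  Supplier S4: 0.1 × 0.102 = 0.0102
P(off-spec) = 0.09234 + 0.0338 + 0.09858 + 0.0102 = 0.23492 → 0.235.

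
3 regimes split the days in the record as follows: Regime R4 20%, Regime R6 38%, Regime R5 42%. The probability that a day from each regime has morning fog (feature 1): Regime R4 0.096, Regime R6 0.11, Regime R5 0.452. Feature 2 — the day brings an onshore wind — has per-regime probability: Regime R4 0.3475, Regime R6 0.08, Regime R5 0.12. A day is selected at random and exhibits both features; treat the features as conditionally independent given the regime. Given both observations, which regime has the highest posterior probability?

Regime R5

Unnormalized posteriors (prior × likelihood):
  Regime R4: 0.2 × 0.096 × 0.3475 = 0.006672
  Regime R6: 0.38 × 0.11 × 0.08 = 0.003344
  Regime R5: 0.42 × 0.452 × 0.12 = 0.0227808
Total = 0.0327968.
Largest term belongs to Regime R5, so Regime R5 is most probable.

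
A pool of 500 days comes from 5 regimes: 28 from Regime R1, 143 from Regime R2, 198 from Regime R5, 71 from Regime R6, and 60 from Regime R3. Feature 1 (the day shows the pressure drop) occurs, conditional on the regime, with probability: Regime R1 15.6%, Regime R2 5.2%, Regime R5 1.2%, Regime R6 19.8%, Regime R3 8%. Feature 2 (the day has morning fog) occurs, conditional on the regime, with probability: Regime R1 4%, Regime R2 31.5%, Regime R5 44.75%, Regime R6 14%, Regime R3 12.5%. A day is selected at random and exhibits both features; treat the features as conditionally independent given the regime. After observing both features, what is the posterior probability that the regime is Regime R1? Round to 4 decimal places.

Unnormalized posteriors (prior × likelihood):
  Regime R1: 0.056 × 0.156 × 0.04 = 0.00034944
  Regime R2: 0.286 × 0.052 × 0.315 = 0.00468468
  Regime R5: 0.396 × 0.012 × 0.4475 = 0.00212652
  Regime R6: 0.142 × 0.198 × 0.14 = 0.00393624
  Regime R3: 0.12 × 0.08 × 0.125 = 0.0012
Total = 0.01229688.
P(Regime R1 | evidence) = 0.00034944 / 0.01229688 ≈ 0.0284.

0.0284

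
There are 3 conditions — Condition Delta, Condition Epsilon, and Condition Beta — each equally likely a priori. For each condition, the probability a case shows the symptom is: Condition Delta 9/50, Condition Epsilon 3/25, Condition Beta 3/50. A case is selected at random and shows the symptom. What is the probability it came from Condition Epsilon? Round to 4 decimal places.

Since the prior is uniform, the posterior is proportional to the likelihood:
  Condition Delta: 0.18
  Condition Epsilon: 0.12
  Condition Beta: 0.06
Sum = 0.36.
P(Condition Epsilon | evidence) = 0.12 / 0.36 ≈ 0.3333.

0.3333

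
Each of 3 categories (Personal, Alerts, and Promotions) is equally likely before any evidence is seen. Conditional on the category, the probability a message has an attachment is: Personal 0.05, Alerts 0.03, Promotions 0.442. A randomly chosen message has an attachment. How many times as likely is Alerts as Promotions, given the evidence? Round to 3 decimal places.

With a uniform prior (1/3 each), posterior ∝ likelihood:
  Personal: 0.05
  Alerts: 0.03
  Promotions: 0.442
Sum = 0.522.
The ratio is 0.03 / 0.442 (the normalizer cancels) = 0.068.

0.068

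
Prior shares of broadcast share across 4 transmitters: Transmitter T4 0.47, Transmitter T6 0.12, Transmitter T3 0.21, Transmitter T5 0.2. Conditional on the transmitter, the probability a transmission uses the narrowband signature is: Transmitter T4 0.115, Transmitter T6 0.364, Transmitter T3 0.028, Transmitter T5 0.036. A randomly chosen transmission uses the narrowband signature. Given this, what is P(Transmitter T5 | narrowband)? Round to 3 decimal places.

0.065

Compute prior × likelihood for every hypothesis:
  Transmitter T4: 0.47 × 0.115 = 0.05405
  Transmitter T6: 0.12 × 0.364 = 0.04368
  Transmitter T3: 0.21 × 0.028 = 0.00588
  Transmitter T5: 0.2 × 0.036 = 0.0072
Total = 0.11081.
P(Transmitter T5 | evidence) = 0.0072 / 0.11081 ≈ 0.065.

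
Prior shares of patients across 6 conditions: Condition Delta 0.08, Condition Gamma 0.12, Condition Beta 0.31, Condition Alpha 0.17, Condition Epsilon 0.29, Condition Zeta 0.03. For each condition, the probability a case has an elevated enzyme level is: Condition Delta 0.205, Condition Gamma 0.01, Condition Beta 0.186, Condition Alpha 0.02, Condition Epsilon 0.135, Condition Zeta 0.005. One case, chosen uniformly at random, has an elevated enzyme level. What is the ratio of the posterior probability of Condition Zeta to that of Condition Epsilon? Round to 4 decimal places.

Prior × likelihood for each hypothesis:
  Condition Delta: 0.08 × 0.205 = 0.0164
  Condition Gamma: 0.12 × 0.01 = 0.0012
  Condition Beta: 0.31 × 0.186 = 0.05766
  Condition Alpha: 0.17 × 0.02 = 0.0034
  Condition Epsilon: 0.29 × 0.135 = 0.03915
  Condition Zeta: 0.03 × 0.005 = 0.00015
Sum = 0.11796.
The ratio is 0.00015 / 0.03915 (the normalizer cancels) = 0.0038.

0.0038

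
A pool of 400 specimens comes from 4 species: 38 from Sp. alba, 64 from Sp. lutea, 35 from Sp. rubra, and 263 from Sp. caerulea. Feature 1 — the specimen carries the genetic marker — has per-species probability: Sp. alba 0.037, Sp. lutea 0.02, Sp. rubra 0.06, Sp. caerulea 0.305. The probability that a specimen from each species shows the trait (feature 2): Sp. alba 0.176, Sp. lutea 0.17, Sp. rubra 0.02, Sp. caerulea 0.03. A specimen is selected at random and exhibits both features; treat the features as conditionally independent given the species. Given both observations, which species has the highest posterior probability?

Sp. caerulea

Unnormalized posteriors (prior × likelihood):
  Sp. alba: 0.095 × 0.037 × 0.176 = 0.00061864
  Sp. lutea: 0.16 × 0.02 × 0.17 = 0.000544
  Sp. rubra: 0.0875 × 0.06 × 0.02 = 0.000105
  Sp. caerulea: 0.6575 × 0.305 × 0.03 = 0.006016125
Normalizing constant = 0.007283765.
Largest term belongs to Sp. caerulea, so Sp. caerulea is most probable.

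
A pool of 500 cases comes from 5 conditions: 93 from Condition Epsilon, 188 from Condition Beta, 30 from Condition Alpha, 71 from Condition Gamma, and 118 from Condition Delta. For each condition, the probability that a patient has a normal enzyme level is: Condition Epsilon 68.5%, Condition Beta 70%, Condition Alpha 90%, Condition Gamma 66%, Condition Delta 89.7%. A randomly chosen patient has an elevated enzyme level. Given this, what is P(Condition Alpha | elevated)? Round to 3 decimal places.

0.024

Taking complements, P(elevated | each) = Condition Epsilon 0.315, Condition Beta 0.3, Condition Alpha 0.1, Condition Gamma 0.34, Condition Delta 0.103.
By Bayes' rule, posterior ∝ prior × likelihood:
  Condition Epsilon: 0.186 × 0.315 = 0.05859
  Condition Beta: 0.376 × 0.3 = 0.1128
  Condition Alpha: 0.06 × 0.1 = 0.006
  Condition Gamma: 0.142 × 0.34 = 0.04828
  Condition Delta: 0.236 × 0.103 = 0.024308
Sum = 0.249978.
P(Condition Alpha | evidence) = 0.006 / 0.249978 ≈ 0.024.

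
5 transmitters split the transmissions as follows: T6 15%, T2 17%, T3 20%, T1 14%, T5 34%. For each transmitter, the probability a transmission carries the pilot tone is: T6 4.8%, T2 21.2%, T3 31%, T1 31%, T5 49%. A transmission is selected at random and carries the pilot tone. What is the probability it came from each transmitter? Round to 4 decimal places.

Prior × likelihood for each hypothesis:
  T6: 0.15 × 0.048 = 0.0072
  T2: 0.17 × 0.212 = 0.03604
  T3: 0.2 × 0.31 = 0.062
  T1: 0.14 × 0.31 = 0.0434
  T5: 0.34 × 0.49 = 0.1666
Total = 0.31524.
P(T6 | pilot) = 0.0072/0.31524 ≈ 0.0228
P(T2 | pilot) = 0.03604/0.31524 ≈ 0.1143
P(T3 | pilot) = 0.062/0.31524 ≈ 0.1967
P(T1 | pilot) = 0.0434/0.31524 ≈ 0.1377
P(T5 | pilot) = 0.1666/0.31524 ≈ 0.5285

T6 0.0228, T2 0.1143, T3 0.1967, T1 0.1377, T5 0.5285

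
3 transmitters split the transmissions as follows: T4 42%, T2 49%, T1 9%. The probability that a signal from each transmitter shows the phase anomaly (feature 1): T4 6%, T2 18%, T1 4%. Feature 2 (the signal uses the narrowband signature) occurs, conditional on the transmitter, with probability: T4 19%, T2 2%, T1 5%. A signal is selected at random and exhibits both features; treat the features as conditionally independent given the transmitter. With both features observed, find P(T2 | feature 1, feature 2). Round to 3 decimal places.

Prior × likelihood for each hypothesis:
  T4: 0.42 × 0.06 × 0.19 = 0.004788
  T2: 0.49 × 0.18 × 0.02 = 0.001764
  T1: 0.09 × 0.04 × 0.05 = 0.00018
Total = 0.006732.
P(T2 | evidence) = 0.001764 / 0.006732 ≈ 0.262.

0.262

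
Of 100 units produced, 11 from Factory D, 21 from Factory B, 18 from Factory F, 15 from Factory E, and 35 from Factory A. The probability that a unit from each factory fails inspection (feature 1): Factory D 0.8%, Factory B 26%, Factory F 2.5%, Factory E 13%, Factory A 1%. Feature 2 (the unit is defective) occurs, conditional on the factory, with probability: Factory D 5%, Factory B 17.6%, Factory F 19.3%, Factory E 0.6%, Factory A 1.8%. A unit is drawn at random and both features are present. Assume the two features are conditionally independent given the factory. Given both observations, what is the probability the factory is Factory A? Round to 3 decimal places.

0.006

Unnormalized posteriors (prior × likelihood):
  Factory D: 0.11 × 0.008 × 0.05 = 0.000044
  Factory B: 0.21 × 0.26 × 0.176 = 0.0096096
  Factory F: 0.18 × 0.025 × 0.193 = 0.0008685
  Factory E: 0.15 × 0.13 × 0.006 = 0.000117
  Factory A: 0.35 × 0.01 × 0.018 = 0.000063
Normalizing constant = 0.0107021.
P(Factory A | evidence) = 0.000063 / 0.0107021 ≈ 0.006.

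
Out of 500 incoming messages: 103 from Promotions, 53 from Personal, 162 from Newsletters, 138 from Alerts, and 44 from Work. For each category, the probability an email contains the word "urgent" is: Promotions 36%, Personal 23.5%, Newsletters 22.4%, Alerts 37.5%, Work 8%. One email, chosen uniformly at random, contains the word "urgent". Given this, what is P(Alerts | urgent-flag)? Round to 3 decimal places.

0.367

Unnormalized posteriors (prior × likelihood):
  Promotions: 0.206 × 0.36 = 0.07416
  Personal: 0.106 × 0.235 = 0.02491
  Newsletters: 0.324 × 0.224 = 0.072576
  Alerts: 0.276 × 0.375 = 0.1035
  Work: 0.088 × 0.08 = 0.00704
Total = 0.282186.
P(Alerts | evidence) = 0.1035 / 0.282186 ≈ 0.367.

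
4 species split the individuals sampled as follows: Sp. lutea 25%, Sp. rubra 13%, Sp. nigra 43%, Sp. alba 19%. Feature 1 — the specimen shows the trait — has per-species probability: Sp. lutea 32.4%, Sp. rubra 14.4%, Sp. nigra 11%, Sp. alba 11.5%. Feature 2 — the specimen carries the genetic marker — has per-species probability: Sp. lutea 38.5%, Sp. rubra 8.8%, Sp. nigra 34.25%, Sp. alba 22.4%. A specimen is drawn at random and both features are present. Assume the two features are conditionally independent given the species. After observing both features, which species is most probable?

Sp. lutea

Prior × likelihood for each hypothesis:
  Sp. lutea: 0.25 × 0.324 × 0.385 = 0.031185
  Sp. rubra: 0.13 × 0.144 × 0.088 = 0.00164736
  Sp. nigra: 0.43 × 0.11 × 0.3425 = 0.01620025
  Sp. alba: 0.19 × 0.115 × 0.224 = 0.0048944
Sum = 0.05392701.
Largest term belongs to Sp. lutea, so Sp. lutea is most probable.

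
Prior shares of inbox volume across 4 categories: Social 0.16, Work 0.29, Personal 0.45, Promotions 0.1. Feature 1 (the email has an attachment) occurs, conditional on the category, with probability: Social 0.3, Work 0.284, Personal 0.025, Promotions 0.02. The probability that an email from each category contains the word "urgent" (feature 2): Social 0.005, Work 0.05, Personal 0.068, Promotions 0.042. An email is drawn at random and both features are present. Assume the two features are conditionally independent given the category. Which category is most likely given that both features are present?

Unnormalized posteriors (prior × likelihood):
  Social: 0.16 × 0.3 × 0.005 = 0.00024
  Work: 0.29 × 0.284 × 0.05 = 0.004118
  Personal: 0.45 × 0.025 × 0.068 = 0.000765
  Promotions: 0.1 × 0.02 × 0.042 = 0.000084
Total = 0.005207.
Largest term belongs to Work, so Work is most probable.

Work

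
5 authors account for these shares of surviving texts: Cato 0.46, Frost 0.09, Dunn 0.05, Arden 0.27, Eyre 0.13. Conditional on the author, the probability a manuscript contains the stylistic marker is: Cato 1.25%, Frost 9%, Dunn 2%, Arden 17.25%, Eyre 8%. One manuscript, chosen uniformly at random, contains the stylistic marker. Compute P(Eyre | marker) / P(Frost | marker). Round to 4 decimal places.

1.2840

By Bayes' rule, posterior ∝ prior × likelihood:
  Cato: 0.46 × 0.0125 = 0.00575
  Frost: 0.09 × 0.09 = 0.0081
  Dunn: 0.05 × 0.02 = 0.001
  Arden: 0.27 × 0.1725 = 0.046575
  Eyre: 0.13 × 0.08 = 0.0104
Total = 0.071825.
The ratio is 0.0104 / 0.0081 (the normalizer cancels) = 1.2840.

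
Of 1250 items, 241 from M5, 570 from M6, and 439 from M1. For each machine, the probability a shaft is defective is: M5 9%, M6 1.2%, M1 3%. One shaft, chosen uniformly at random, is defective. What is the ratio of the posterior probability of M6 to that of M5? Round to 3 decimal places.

Prior × likelihood for each hypothesis:
  M5: 0.1928 × 0.09 = 0.017352
  M6: 0.456 × 0.012 = 0.005472
  M1: 0.3512 × 0.03 = 0.010536
Total = 0.03336.
The ratio is 0.005472 / 0.017352 (the normalizer cancels) = 0.315.

0.315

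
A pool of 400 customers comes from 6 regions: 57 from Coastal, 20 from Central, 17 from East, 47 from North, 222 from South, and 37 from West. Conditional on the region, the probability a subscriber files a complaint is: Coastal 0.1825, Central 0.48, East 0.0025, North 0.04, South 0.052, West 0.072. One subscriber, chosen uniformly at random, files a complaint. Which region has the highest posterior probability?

South

By Bayes' rule, posterior ∝ prior × likelihood:
  Coastal: 0.1425 × 0.1825 = 0.02600625
  Central: 0.05 × 0.48 = 0.024
  East: 0.0425 × 0.0025 = 0.00010625
  North: 0.1175 × 0.04 = 0.0047
  South: 0.555 × 0.052 = 0.02886
  West: 0.0925 × 0.072 = 0.00666
Sum = 0.0903325.
Largest term belongs to South, so South is most probable.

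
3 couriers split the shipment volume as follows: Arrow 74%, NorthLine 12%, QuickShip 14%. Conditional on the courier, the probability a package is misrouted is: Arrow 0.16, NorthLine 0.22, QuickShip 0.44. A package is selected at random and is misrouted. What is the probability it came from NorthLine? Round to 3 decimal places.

Compute prior × likelihood for every hypothesis:
  Arrow: 0.74 × 0.16 = 0.1184
  NorthLine: 0.12 × 0.22 = 0.0264
  QuickShip: 0.14 × 0.44 = 0.0616
Normalizing constant = 0.2064.
P(NorthLine | evidence) = 0.0264 / 0.2064 ≈ 0.128.

0.128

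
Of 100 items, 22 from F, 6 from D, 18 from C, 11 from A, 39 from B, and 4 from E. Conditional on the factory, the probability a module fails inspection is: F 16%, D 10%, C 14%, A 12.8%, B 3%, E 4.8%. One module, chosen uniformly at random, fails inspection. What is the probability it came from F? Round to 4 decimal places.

By Bayes' rule, posterior ∝ prior × likelihood:
  F: 0.22 × 0.16 = 0.0352
  D: 0.06 × 0.1 = 0.006
  C: 0.18 × 0.14 = 0.0252
  A: 0.11 × 0.128 = 0.01408
  B: 0.39 × 0.03 = 0.0117
  E: 0.04 × 0.048 = 0.00192
Normalizing constant = 0.0941.
P(F | evidence) = 0.0352 / 0.0941 ≈ 0.3741.

0.3741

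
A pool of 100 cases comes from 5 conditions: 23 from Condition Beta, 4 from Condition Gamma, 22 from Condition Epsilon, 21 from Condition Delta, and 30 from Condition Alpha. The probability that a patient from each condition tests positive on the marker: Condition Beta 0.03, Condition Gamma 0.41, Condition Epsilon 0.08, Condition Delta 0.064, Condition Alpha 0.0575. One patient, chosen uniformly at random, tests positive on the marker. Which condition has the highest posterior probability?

By Bayes' rule, posterior ∝ prior × likelihood:
  Condition Beta: 0.23 × 0.03 = 0.0069
  Condition Gamma: 0.04 × 0.41 = 0.0164
  Condition Epsilon: 0.22 × 0.08 = 0.0176
  Condition Delta: 0.21 × 0.064 = 0.01344
  Condition Alpha: 0.3 × 0.0575 = 0.01725
Sum = 0.07159.
Largest term belongs to Condition Epsilon, so Condition Epsilon is most probable.

Condition Epsilon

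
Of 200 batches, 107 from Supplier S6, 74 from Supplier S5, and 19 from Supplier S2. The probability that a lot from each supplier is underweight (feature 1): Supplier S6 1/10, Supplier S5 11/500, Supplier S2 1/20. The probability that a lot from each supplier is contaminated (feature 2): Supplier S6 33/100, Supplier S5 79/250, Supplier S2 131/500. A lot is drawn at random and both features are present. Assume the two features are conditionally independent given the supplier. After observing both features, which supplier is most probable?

Unnormalized posteriors (prior × likelihood):
  Supplier S6: 0.535 × 0.1 × 0.33 = 0.017655
  Supplier S5: 0.37 × 0.022 × 0.316 = 0.00257224
  Supplier S2: 0.095 × 0.05 × 0.262 = 0.0012445
Total = 0.02147174.
Largest term belongs to Supplier S6, so Supplier S6 is most probable.

Supplier S6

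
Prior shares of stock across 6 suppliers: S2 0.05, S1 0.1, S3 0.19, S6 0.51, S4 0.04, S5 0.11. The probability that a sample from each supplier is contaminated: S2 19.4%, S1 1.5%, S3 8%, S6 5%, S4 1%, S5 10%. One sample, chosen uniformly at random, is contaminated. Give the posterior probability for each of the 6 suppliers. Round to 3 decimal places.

S2 0.153, S1 0.024, S3 0.240, S6 0.403, S4 0.006, S5 0.174

Prior × likelihood for each hypothesis:
  S2: 0.05 × 0.194 = 0.0097
  S1: 0.1 × 0.015 = 0.0015
  S3: 0.19 × 0.08 = 0.0152
  S6: 0.51 × 0.05 = 0.0255
  S4: 0.04 × 0.01 = 0.0004
  S5: 0.11 × 0.1 = 0.011
Sum = 0.0633.
P(S2 | contaminated) = 0.0097/0.0633 ≈ 0.153
P(S1 | contaminated) = 0.0015/0.0633 ≈ 0.024
P(S3 | contaminated) = 0.0152/0.0633 ≈ 0.240
P(S6 | contaminated) = 0.0255/0.0633 ≈ 0.403
P(S4 | contaminated) = 0.0004/0.0633 ≈ 0.006
P(S5 | contaminated) = 0.011/0.0633 ≈ 0.174
(Check: 0.153+0.024+0.240+0.403+0.006+0.174 = 1.000.)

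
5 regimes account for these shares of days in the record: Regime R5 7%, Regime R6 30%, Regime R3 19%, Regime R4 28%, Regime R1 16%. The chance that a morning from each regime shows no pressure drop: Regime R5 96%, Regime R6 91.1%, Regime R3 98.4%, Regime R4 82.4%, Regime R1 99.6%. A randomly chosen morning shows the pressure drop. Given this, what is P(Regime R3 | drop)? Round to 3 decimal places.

Taking complements, P(drop | each) = Regime R5 0.04, Regime R6 0.089, Regime R3 0.016, Regime R4 0.176, Regime R1 0.004.
Compute prior × likelihood for every hypothesis:
  Regime R5: 0.07 × 0.04 = 0.0028
  Regime R6: 0.3 × 0.089 = 0.0267
  Regime R3: 0.19 × 0.016 = 0.00304
  Regime R4: 0.28 × 0.176 = 0.04928
  Regime R1: 0.16 × 0.004 = 0.00064
Total = 0.08246.
P(Regime R3 | evidence) = 0.00304 / 0.08246 ≈ 0.037.

0.037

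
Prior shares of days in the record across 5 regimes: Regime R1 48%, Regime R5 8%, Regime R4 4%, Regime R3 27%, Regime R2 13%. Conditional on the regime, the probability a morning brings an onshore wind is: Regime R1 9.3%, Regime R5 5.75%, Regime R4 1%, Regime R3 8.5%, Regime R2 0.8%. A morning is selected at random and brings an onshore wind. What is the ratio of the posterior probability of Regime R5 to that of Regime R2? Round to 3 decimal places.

4.423

By Bayes' rule, posterior ∝ prior × likelihood:
  Regime R1: 0.48 × 0.093 = 0.04464
  Regime R5: 0.08 × 0.0575 = 0.0046
  Regime R4: 0.04 × 0.01 = 0.0004
  Regime R3: 0.27 × 0.085 = 0.02295
  Regime R2: 0.13 × 0.008 = 0.00104
Normalizing constant = 0.07363.
The ratio is 0.0046 / 0.00104 (the normalizer cancels) = 4.423.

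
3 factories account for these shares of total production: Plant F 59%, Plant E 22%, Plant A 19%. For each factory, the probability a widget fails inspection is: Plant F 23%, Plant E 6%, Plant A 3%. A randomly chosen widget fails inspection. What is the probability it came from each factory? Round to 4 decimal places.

Unnormalized posteriors (prior × likelihood):
  Plant F: 0.59 × 0.23 = 0.1357
  Plant E: 0.22 × 0.06 = 0.0132
  Plant A: 0.19 × 0.03 = 0.0057
Total = 0.1546.
P(Plant F | nonconforming) = 0.1357/0.1546 ≈ 0.8777
P(Plant E | nonconforming) = 0.0132/0.1546 ≈ 0.0854
P(Plant A | nonconforming) = 0.0057/0.1546 ≈ 0.0369

Plant F 0.8777, Plant E 0.0854, Plant A 0.0369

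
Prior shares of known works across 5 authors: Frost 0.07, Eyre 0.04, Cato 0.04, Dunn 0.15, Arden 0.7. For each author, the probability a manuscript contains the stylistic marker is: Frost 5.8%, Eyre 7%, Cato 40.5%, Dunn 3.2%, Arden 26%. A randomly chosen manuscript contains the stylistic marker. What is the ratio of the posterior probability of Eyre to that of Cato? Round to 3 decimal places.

0.173

Compute prior × likelihood for every hypothesis:
  Frost: 0.07 × 0.058 = 0.00406
  Eyre: 0.04 × 0.07 = 0.0028
  Cato: 0.04 × 0.405 = 0.0162
  Dunn: 0.15 × 0.032 = 0.0048
  Arden: 0.7 × 0.26 = 0.182
Normalizing constant = 0.20986.
The ratio is 0.0028 / 0.0162 (the normalizer cancels) = 0.173.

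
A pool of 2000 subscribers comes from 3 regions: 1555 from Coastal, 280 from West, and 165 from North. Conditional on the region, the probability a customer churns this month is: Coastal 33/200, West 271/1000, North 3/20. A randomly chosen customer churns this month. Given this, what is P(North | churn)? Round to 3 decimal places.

0.069

By Bayes' rule, posterior ∝ prior × likelihood:
  Coastal: 0.7775 × 0.165 = 0.1282875
  West: 0.14 × 0.271 = 0.03794
  North: 0.0825 × 0.15 = 0.012375
Total = 0.1786025.
P(North | evidence) = 0.012375 / 0.1786025 ≈ 0.069.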